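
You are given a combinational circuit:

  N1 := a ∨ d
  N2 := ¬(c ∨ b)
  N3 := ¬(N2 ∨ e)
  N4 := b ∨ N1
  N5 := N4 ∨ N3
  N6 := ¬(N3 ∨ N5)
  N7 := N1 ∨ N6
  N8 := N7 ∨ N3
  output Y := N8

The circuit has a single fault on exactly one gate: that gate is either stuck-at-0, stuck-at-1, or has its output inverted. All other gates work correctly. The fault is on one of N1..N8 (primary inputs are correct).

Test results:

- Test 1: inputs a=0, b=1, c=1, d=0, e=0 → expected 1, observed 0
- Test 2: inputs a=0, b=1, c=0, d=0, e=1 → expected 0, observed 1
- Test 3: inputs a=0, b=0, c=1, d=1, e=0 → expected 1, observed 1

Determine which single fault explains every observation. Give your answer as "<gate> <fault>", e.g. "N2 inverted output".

Fault-free values for test 1 (a=0, b=1, c=1, d=0, e=0): N1=0, N2=0, N3=1, N4=1, N5=1, N6=0, N7=0, N8=1, giving Y=1. Observed 0.
Test 1: faults giving observed 0 are {N2 stuck-at-1, N2 inverted output, N3 stuck-at-0, N3 inverted output, N8 stuck-at-0, N8 inverted output}.
Test 2 (a=0, b=1, c=0, d=0, e=1): fault-free N1=0, N2=0, N3=0, N4=1, N5=1, N6=0, N7=0, N8=0 → 0; observed 1. Eliminates N2 stuck-at-1, N2 inverted output, N3 stuck-at-0, N8 stuck-at-0.
Test 3 (a=0, b=0, c=1, d=1, e=0): fault-free N1=1, N2=0, N3=1, N4=1, N5=1, N6=0, N7=1, N8=1 → 1; observed 1. Eliminates N8 inverted output.
Only N3 inverted output is consistent with every test.

N3 inverted output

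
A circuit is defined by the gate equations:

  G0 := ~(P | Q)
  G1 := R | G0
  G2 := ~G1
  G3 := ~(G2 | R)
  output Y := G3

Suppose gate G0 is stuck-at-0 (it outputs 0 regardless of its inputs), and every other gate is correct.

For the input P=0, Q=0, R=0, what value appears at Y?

Propagate with G0 forced: G0=0 [stuck-at-0], G1=0, G2=1, G3=0.
So Y = 0. (Without the fault it would be 1.)

0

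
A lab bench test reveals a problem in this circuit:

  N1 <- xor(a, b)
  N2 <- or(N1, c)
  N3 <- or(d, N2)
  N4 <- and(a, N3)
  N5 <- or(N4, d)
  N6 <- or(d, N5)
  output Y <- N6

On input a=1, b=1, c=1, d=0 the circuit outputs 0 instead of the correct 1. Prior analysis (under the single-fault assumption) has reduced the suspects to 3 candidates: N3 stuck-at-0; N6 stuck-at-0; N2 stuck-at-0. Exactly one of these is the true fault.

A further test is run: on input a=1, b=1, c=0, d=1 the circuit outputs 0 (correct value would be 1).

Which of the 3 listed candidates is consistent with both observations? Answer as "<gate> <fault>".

N6 stuck-at-0

Evaluate each candidate on input a=1, b=1, c=0, d=1:
  N3 stuck-at-0: N1=0, N2=0, N3=0 [stuck-at-0], N4=0, N5=1, N6=1 → 1 — eliminated
  N6 stuck-at-0: N1=0, N2=0, N3=1, N4=1, N5=1, N6=0 [stuck-at-0] → 0 — matches
  N2 stuck-at-0: N1=0, N2=0 [stuck-at-0], N3=1, N4=1, N5=1, N6=1 → 1 — eliminated
Only N6 stuck-at-0 reproduces the observed 0.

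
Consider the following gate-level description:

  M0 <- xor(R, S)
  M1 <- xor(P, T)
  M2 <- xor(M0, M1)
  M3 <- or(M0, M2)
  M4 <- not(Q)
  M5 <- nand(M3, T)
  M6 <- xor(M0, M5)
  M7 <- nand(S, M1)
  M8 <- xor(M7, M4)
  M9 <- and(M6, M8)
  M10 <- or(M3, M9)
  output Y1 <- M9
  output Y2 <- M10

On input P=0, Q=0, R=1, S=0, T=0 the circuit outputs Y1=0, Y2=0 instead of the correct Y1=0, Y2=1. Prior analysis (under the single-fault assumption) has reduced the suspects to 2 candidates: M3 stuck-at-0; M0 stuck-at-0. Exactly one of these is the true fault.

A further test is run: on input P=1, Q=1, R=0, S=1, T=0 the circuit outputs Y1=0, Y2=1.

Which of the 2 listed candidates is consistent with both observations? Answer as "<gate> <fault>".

Evaluate each candidate on input P=1, Q=1, R=0, S=1, T=0:
  M3 stuck-at-0: M0=1, M1=1, M2=0, M3=0 [stuck-at-0], M4=0, M5=1, M6=0, M7=0, M8=0, M9=0, M10=0 → Y1=0, Y2=0 — eliminated
  M0 stuck-at-0: M0=0 [stuck-at-0], M1=1, M2=1, M3=1, M4=0, M5=1, M6=1, M7=0, M8=0, M9=0, M10=1 → Y1=0, Y2=1 — matches
Only M0 stuck-at-0 reproduces the observed Y1=0, Y2=1.

M0 stuck-at-0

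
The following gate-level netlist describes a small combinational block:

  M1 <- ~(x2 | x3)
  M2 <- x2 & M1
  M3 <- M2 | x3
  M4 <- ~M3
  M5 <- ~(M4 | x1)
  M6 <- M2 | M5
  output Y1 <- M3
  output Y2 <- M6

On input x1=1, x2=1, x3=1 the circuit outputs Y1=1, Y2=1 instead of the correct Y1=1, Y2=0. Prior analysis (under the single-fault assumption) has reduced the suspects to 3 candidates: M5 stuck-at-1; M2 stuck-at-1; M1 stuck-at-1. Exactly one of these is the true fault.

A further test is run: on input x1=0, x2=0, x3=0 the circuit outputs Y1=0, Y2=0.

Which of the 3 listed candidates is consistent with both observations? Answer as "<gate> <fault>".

M1 stuck-at-1

Evaluate each candidate on input x1=0, x2=0, x3=0:
  M5 stuck-at-1: M1=1, M2=0, M3=0, M4=1, M5=1 [stuck-at-1], M6=1 → Y1=0, Y2=1 — eliminated
  M2 stuck-at-1: M1=1, M2=1 [stuck-at-1], M3=1, M4=0, M5=1, M6=1 → Y1=1, Y2=1 — eliminated
  M1 stuck-at-1: M1=1 [stuck-at-1], M2=0, M3=0, M4=1, M5=0, M6=0 → Y1=0, Y2=0 — matches
Only M1 stuck-at-1 reproduces the observed Y1=0, Y2=0.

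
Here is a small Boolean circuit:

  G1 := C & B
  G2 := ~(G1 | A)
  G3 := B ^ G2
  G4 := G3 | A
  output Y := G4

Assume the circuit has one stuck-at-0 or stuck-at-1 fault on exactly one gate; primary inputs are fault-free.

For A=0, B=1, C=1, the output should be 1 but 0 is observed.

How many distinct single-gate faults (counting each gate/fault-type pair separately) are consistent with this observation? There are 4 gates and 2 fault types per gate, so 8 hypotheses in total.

Fault-free: G1=1, G2=0, G3=1, G4=1 → 1. Observed 0.
  G1 stuck-at-0: output 0 ✓
  G1 stuck-at-1: output 1 ✗
  G2 stuck-at-0: output 1 ✗
  G2 stuck-at-1: output 0 ✓
  G3 stuck-at-0: output 0 ✓
  G3 stuck-at-1: output 1 ✗
  G4 stuck-at-0: output 0 ✓
  G4 stuck-at-1: output 1 ✗
Consistent faults: {G1 stuck-at-0, G2 stuck-at-1, G3 stuck-at-0, G4 stuck-at-0} — 4 in all.

4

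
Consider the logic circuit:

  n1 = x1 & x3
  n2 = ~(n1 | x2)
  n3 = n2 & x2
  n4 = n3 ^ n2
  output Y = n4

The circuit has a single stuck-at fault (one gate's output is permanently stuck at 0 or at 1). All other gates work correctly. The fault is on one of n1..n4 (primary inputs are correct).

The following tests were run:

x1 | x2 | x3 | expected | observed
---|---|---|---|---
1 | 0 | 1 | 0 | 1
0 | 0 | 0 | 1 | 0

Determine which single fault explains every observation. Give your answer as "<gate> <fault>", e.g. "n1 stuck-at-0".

n3 stuck-at-1

Fault-free values for test 1 (x1=1, x2=0, x3=1): n1=1, n2=0, n3=0, n4=0, giving Y=0. Observed 1.
Test 1: faults giving observed 1 are {n1 stuck-at-0, n2 stuck-at-1, n3 stuck-at-1, n4 stuck-at-1}.
Test 2 (x1=0, x2=0, x3=0): fault-free n1=0, n2=1, n3=0, n4=1 → 1; observed 0. Eliminates n1 stuck-at-0, n2 stuck-at-1, n4 stuck-at-1.
Only n3 stuck-at-1 is consistent with every test.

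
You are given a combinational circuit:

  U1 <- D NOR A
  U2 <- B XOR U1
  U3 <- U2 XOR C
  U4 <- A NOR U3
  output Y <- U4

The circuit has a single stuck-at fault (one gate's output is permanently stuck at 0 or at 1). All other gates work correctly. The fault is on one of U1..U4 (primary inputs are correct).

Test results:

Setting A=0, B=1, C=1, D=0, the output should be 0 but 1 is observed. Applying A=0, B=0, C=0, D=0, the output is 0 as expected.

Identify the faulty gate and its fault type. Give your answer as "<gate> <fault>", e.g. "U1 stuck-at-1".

U2 stuck-at-1

Fault-free values for test 1 (A=0, B=1, C=1, D=0): U1=1, U2=0, U3=1, U4=0, giving Y=0. Observed 1.
Test 1: faults giving observed 1 are {U1 stuck-at-0, U2 stuck-at-1, U3 stuck-at-0, U4 stuck-at-1}.
Test 2 (A=0, B=0, C=0, D=0): fault-free U1=1, U2=1, U3=1, U4=0 → 0; observed 0. Eliminates U1 stuck-at-0, U3 stuck-at-0, U4 stuck-at-1.
Only U2 stuck-at-1 is consistent with every test.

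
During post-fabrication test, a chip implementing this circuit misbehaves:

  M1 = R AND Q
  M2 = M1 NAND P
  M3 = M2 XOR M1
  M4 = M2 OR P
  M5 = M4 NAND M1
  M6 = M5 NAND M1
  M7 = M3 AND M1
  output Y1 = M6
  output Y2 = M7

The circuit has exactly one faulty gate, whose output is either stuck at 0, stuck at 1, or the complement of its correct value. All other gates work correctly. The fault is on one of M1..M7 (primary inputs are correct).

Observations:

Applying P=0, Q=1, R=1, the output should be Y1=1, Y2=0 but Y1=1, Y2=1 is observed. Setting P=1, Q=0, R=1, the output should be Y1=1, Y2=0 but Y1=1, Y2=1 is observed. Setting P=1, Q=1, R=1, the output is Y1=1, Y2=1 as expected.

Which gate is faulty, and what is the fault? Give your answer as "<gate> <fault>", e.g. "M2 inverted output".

M7 stuck-at-1

Fault-free values for test 1 (P=0, Q=1, R=1): M1=1, M2=1, M3=0, M4=1, M5=0, M6=1, M7=0, giving Y1=1, Y2=0. Observed Y1=1, Y2=1.
Test 1: faults giving observed Y1=1, Y2=1 are {M3 stuck-at-1, M3 inverted output, M7 stuck-at-1, M7 inverted output}.
Test 2 (P=1, Q=0, R=1): fault-free M1=0, M2=1, M3=1, M4=1, M5=1, M6=1, M7=0 → Y1=1, Y2=0; observed Y1=1, Y2=1. Eliminates M3 stuck-at-1, M3 inverted output.
Test 3 (P=1, Q=1, R=1): fault-free M1=1, M2=0, M3=1, M4=1, M5=0, M6=1, M7=1 → Y1=1, Y2=1; observed Y1=1, Y2=1. Eliminates M7 inverted output.
Only M7 stuck-at-1 is consistent with every test.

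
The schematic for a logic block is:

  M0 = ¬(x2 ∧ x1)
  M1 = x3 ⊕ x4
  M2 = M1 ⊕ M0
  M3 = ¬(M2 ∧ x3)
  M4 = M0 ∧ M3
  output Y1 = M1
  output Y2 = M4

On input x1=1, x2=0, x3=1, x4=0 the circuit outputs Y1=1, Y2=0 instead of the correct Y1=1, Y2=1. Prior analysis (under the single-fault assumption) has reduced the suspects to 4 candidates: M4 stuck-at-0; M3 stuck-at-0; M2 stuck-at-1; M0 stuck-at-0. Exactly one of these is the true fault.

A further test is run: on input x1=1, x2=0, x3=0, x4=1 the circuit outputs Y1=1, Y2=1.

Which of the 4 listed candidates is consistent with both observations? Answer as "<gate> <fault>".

Evaluate each candidate on input x1=1, x2=0, x3=0, x4=1:
  M4 stuck-at-0: M0=1, M1=1, M2=0, M3=1, M4=0 [stuck-at-0] → Y1=1, Y2=0 — eliminated
  M3 stuck-at-0: M0=1, M1=1, M2=0, M3=0 [stuck-at-0], M4=0 → Y1=1, Y2=0 — eliminated
  M2 stuck-at-1: M0=1, M1=1, M2=1 [stuck-at-1], M3=1, M4=1 → Y1=1, Y2=1 — matches
  M0 stuck-at-0: M0=0 [stuck-at-0], M1=1, M2=1, M3=1, M4=0 → Y1=1, Y2=0 — eliminated
Only M2 stuck-at-1 reproduces the observed Y1=1, Y2=1.

M2 stuck-at-1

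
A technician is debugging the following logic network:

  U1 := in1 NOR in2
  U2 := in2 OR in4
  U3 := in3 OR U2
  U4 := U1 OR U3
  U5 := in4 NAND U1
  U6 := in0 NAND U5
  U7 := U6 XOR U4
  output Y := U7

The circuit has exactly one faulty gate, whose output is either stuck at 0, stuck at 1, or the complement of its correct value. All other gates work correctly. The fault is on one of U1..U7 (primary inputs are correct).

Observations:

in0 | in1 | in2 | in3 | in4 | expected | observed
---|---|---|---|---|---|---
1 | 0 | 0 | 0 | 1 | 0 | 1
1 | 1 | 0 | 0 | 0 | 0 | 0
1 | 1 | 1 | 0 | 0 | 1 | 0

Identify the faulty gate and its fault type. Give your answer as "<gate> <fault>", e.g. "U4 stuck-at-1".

Fault-free values for test 1 (in0=1, in1=0, in2=0, in3=0, in4=1): U1=1, U2=1, U3=1, U4=1, U5=0, U6=1, U7=0, giving Y=0. Observed 1.
Test 1: faults giving observed 1 are {U1 stuck-at-0, U1 inverted output, U4 stuck-at-0, U4 inverted output, U5 stuck-at-1, U5 inverted output, U6 stuck-at-0, U6 inverted output, U7 stuck-at-1, U7 inverted output}.
Test 2 (in0=1, in1=1, in2=0, in3=0, in4=0): fault-free U1=0, U2=0, U3=0, U4=0, U5=1, U6=0, U7=0 → 0; observed 0. Eliminates U1 inverted output, U4 inverted output, U5 inverted output, U6 inverted output, U7 stuck-at-1, U7 inverted output.
Test 3 (in0=1, in1=1, in2=1, in3=0, in4=0): fault-free U1=0, U2=1, U3=1, U4=1, U5=1, U6=0, U7=1 → 1; observed 0. Eliminates U1 stuck-at-0, U5 stuck-at-1, U6 stuck-at-0.
Only U4 stuck-at-0 is consistent with every test.

U4 stuck-at-0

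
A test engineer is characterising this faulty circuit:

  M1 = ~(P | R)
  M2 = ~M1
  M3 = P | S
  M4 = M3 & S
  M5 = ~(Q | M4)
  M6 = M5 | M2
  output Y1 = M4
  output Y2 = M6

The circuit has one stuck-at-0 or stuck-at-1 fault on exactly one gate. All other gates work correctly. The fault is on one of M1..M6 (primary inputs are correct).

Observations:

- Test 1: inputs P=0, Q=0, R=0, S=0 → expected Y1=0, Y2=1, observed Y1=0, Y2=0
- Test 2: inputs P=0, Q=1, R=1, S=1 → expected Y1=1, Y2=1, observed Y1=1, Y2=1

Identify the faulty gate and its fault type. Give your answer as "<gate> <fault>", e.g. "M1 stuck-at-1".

Fault-free values for test 1 (P=0, Q=0, R=0, S=0): M1=1, M2=0, M3=0, M4=0, M5=1, M6=1, giving Y1=0, Y2=1. Observed Y1=0, Y2=0.
Test 1: faults giving observed Y1=0, Y2=0 are {M5 stuck-at-0, M6 stuck-at-0}.
Test 2 (P=0, Q=1, R=1, S=1): fault-free M1=0, M2=1, M3=1, M4=1, M5=0, M6=1 → Y1=1, Y2=1; observed Y1=1, Y2=1. Eliminates M6 stuck-at-0.
Only M5 stuck-at-0 is consistent with every test.

M5 stuck-at-0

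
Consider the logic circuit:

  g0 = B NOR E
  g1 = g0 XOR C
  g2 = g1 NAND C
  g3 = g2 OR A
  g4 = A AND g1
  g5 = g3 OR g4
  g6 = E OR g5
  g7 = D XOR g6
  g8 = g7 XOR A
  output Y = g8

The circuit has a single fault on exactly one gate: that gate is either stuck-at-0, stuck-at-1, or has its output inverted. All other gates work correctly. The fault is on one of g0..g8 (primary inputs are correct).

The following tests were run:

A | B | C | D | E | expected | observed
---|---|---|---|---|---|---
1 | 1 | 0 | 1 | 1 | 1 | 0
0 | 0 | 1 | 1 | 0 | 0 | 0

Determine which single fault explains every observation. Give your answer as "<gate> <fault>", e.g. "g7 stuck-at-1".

g8 stuck-at-0

Fault-free values for test 1 (A=1, B=1, C=0, D=1, E=1): g0=0, g1=0, g2=1, g3=1, g4=0, g5=1, g6=1, g7=0, g8=1, giving Y=1. Observed 0.
Test 1: faults giving observed 0 are {g6 stuck-at-0, g6 inverted output, g7 stuck-at-1, g7 inverted output, g8 stuck-at-0, g8 inverted output}.
Test 2 (A=0, B=0, C=1, D=1, E=0): fault-free g0=1, g1=0, g2=1, g3=1, g4=0, g5=1, g6=1, g7=0, g8=0 → 0; observed 0. Eliminates g6 stuck-at-0, g6 inverted output, g7 stuck-at-1, g7 inverted output, g8 inverted output.
Only g8 stuck-at-0 is consistent with every test.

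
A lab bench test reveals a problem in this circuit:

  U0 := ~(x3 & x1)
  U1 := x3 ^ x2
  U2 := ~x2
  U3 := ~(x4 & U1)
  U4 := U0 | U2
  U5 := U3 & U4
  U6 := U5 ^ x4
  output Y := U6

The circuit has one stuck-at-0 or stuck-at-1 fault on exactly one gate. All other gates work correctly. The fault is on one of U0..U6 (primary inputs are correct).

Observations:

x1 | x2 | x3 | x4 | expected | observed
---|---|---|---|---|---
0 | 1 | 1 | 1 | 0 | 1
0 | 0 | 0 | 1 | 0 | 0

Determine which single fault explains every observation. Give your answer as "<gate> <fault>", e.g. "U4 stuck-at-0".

U0 stuck-at-0

Fault-free values for test 1 (x1=0, x2=1, x3=1, x4=1): U0=1, U1=0, U2=0, U3=1, U4=1, U5=1, U6=0, giving Y=0. Observed 1.
Test 1: faults giving observed 1 are {U0 stuck-at-0, U1 stuck-at-1, U3 stuck-at-0, U4 stuck-at-0, U5 stuck-at-0, U6 stuck-at-1}.
Test 2 (x1=0, x2=0, x3=0, x4=1): fault-free U0=1, U1=0, U2=1, U3=1, U4=1, U5=1, U6=0 → 0; observed 0. Eliminates U1 stuck-at-1, U3 stuck-at-0, U4 stuck-at-0, U5 stuck-at-0, U6 stuck-at-1.
Only U0 stuck-at-0 is consistent with every test.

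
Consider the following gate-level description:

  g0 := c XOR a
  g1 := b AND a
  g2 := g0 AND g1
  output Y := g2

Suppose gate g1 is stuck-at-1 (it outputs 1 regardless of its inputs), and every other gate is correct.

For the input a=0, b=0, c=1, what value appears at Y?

Propagate with g1 forced: g0=1, g1=1 [stuck-at-1], g2=1.
So Y = 1. (Without the fault it would be 0.)

1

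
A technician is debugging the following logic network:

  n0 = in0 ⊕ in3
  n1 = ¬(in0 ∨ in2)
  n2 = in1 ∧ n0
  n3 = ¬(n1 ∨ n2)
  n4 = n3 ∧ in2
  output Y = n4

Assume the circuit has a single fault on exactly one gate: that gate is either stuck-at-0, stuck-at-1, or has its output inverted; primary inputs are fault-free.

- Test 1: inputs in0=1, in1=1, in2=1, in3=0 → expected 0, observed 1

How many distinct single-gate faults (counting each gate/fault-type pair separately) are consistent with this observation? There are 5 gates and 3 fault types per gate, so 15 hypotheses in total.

Fault-free: n0=1, n1=0, n2=1, n3=0, n4=0 → 0. Observed 1.
  n0: stuck-at-0, inverted output ✓; others ✗
  n1: none of the 3 fault types match ✗
  n2: stuck-at-0, inverted output ✓; others ✗
  n3: stuck-at-1, inverted output ✓; others ✗
  n4: stuck-at-1, inverted output ✓; others ✗
Consistent faults: {n0 stuck-at-0, n0 inverted output, n2 stuck-at-0, n2 inverted output, n3 stuck-at-1, n3 inverted output, n4 stuck-at-1, n4 inverted output} — 8 in all.

8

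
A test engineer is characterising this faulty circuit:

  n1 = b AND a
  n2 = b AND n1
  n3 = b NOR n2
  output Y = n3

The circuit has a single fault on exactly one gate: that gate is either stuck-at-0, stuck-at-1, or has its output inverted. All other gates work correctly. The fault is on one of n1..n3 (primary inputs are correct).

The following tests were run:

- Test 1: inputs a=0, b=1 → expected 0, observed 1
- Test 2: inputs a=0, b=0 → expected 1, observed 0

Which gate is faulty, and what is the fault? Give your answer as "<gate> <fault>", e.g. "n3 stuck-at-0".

Fault-free values for test 1 (a=0, b=1): n1=0, n2=0, n3=0, giving Y=0. Observed 1.
Test 1: faults giving observed 1 are {n3 stuck-at-1, n3 inverted output}.
Test 2 (a=0, b=0): fault-free n1=0, n2=0, n3=1 → 1; observed 0. Eliminates n3 stuck-at-1.
Only n3 inverted output is consistent with every test.

n3 inverted output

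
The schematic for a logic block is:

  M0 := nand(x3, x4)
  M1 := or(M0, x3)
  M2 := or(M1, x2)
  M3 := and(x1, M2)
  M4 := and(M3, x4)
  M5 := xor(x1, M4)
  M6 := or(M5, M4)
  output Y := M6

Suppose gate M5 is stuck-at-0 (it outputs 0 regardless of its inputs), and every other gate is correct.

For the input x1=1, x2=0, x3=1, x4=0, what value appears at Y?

Propagate with M5 forced: M0=1, M1=1, M2=1, M3=1, M4=0, M5=0 [stuck-at-0], M6=0.
So Y = 0. (Without the fault it would be 1.)

0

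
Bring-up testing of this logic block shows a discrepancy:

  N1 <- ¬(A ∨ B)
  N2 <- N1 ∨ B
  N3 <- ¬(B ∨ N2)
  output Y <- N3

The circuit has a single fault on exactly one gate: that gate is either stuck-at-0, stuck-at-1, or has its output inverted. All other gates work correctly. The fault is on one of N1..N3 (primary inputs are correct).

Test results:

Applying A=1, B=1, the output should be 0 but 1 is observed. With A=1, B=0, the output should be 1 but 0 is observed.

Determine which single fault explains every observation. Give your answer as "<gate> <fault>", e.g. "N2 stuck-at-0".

N3 inverted output

Fault-free values for test 1 (A=1, B=1): N1=0, N2=1, N3=0, giving Y=0. Observed 1.
Test 1: faults giving observed 1 are {N3 stuck-at-1, N3 inverted output}.
Test 2 (A=1, B=0): fault-free N1=0, N2=0, N3=1 → 1; observed 0. Eliminates N3 stuck-at-1.
Only N3 inverted output is consistent with every test.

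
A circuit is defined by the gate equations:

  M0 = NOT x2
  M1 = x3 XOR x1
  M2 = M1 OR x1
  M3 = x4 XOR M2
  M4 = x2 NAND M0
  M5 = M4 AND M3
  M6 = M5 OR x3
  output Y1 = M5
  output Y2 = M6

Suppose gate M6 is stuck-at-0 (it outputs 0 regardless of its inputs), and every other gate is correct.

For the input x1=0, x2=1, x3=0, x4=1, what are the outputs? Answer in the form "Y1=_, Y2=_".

Y1=1, Y2=0

Propagate with M6 forced: M0=0, M1=0, M2=0, M3=1, M4=1, M5=1, M6=0 [stuck-at-0].
So the outputs are Y1=1, Y2=0. (Without the fault they would be Y1=1, Y2=1.)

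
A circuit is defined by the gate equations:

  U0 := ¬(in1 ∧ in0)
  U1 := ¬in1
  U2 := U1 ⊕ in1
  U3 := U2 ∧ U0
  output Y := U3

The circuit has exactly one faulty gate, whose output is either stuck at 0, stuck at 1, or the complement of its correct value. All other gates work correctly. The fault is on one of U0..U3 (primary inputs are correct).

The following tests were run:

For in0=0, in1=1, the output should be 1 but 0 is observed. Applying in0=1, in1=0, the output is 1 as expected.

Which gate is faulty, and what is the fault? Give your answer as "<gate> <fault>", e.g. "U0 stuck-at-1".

U1 stuck-at-1

Fault-free values for test 1 (in0=0, in1=1): U0=1, U1=0, U2=1, U3=1, giving Y=1. Observed 0.
Test 1: faults giving observed 0 are {U0 stuck-at-0, U0 inverted output, U1 stuck-at-1, U1 inverted output, U2 stuck-at-0, U2 inverted output, U3 stuck-at-0, U3 inverted output}.
Test 2 (in0=1, in1=0): fault-free U0=1, U1=1, U2=1, U3=1 → 1; observed 1. Eliminates U0 stuck-at-0, U0 inverted output, U1 inverted output, U2 stuck-at-0, U2 inverted output, U3 stuck-at-0, U3 inverted output.
Only U1 stuck-at-1 is consistent with every test.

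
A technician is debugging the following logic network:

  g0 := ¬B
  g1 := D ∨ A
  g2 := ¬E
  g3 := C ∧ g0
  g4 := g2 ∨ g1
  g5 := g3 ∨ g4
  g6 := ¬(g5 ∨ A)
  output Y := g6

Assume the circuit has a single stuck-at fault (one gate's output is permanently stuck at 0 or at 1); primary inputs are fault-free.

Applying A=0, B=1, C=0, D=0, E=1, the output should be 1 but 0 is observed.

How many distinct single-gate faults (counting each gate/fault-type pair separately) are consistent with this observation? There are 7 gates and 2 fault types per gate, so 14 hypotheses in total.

6

Fault-free: g0=0, g1=0, g2=0, g3=0, g4=0, g5=0, g6=1 → 1. Observed 0.
  g0 stuck-at-0: output 1 ✗
  g0 stuck-at-1: output 1 ✗
  g1 stuck-at-0: output 1 ✗
  g1 stuck-at-1: output 0 ✓
  g2 stuck-at-0: output 1 ✗
  g2 stuck-at-1: output 0 ✓
  g3 stuck-at-0: output 1 ✗
  g3 stuck-at-1: output 0 ✓
  g4 stuck-at-0: output 1 ✗
  g4 stuck-at-1: output 0 ✓
  g5 stuck-at-0: output 1 ✗
  g5 stuck-at-1: output 0 ✓
  g6 stuck-at-0: output 0 ✓
  g6 stuck-at-1: output 1 ✗
Consistent faults: {g1 stuck-at-1, g2 stuck-at-1, g3 stuck-at-1, g4 stuck-at-1, g5 stuck-at-1, g6 stuck-at-0} — 6 in all.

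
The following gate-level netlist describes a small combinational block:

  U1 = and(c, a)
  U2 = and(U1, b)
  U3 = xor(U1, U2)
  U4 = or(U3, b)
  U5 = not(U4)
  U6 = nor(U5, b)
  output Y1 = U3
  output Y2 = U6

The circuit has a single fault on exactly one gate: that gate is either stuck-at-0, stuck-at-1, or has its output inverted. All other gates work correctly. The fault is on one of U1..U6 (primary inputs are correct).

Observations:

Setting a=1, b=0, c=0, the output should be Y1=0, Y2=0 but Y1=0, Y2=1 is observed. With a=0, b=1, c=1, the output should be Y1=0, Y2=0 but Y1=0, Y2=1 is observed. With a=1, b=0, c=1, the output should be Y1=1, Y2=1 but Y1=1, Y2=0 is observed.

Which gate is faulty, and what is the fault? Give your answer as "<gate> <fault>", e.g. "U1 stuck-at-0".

Fault-free values for test 1 (a=1, b=0, c=0): U1=0, U2=0, U3=0, U4=0, U5=1, U6=0, giving Y1=0, Y2=0. Observed Y1=0, Y2=1.
Test 1: faults giving observed Y1=0, Y2=1 are {U4 stuck-at-1, U4 inverted output, U5 stuck-at-0, U5 inverted output, U6 stuck-at-1, U6 inverted output}.
Test 2 (a=0, b=1, c=1): fault-free U1=0, U2=0, U3=0, U4=1, U5=0, U6=0 → Y1=0, Y2=0; observed Y1=0, Y2=1. Eliminates U4 stuck-at-1, U4 inverted output, U5 stuck-at-0, U5 inverted output.
Test 3 (a=1, b=0, c=1): fault-free U1=1, U2=0, U3=1, U4=1, U5=0, U6=1 → Y1=1, Y2=1; observed Y1=1, Y2=0. Eliminates U6 stuck-at-1.
Only U6 inverted output is consistent with every test.

U6 inverted output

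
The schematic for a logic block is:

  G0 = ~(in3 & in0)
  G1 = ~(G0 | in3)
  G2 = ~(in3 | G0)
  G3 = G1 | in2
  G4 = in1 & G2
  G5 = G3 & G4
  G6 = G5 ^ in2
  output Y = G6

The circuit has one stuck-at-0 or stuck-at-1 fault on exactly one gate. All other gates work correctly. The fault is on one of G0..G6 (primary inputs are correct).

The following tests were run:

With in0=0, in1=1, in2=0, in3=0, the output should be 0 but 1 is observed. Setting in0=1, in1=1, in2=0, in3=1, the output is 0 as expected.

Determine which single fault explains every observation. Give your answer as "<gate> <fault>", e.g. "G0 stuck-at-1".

Fault-free values for test 1 (in0=0, in1=1, in2=0, in3=0): G0=1, G1=0, G2=0, G3=0, G4=0, G5=0, G6=0, giving Y=0. Observed 1.
Test 1: faults giving observed 1 are {G0 stuck-at-0, G5 stuck-at-1, G6 stuck-at-1}.
Test 2 (in0=1, in1=1, in2=0, in3=1): fault-free G0=0, G1=0, G2=0, G3=0, G4=0, G5=0, G6=0 → 0; observed 0. Eliminates G5 stuck-at-1, G6 stuck-at-1.
Only G0 stuck-at-0 is consistent with every test.

G0 stuck-at-0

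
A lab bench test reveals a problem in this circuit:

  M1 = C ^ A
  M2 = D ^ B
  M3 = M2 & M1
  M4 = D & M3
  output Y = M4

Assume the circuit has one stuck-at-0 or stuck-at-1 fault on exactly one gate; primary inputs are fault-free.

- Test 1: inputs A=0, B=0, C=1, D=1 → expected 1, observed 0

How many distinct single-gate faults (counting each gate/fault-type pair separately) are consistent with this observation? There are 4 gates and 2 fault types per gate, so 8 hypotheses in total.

4

Fault-free: M1=1, M2=1, M3=1, M4=1 → 1. Observed 0.
  M1 stuck-at-0: output 0 ✓
  M1 stuck-at-1: output 1 ✗
  M2 stuck-at-0: output 0 ✓
  M2 stuck-at-1: output 1 ✗
  M3 stuck-at-0: output 0 ✓
  M3 stuck-at-1: output 1 ✗
  M4 stuck-at-0: output 0 ✓
  M4 stuck-at-1: output 1 ✗
Consistent faults: {M1 stuck-at-0, M2 stuck-at-0, M3 stuck-at-0, M4 stuck-at-0} — 4 in all.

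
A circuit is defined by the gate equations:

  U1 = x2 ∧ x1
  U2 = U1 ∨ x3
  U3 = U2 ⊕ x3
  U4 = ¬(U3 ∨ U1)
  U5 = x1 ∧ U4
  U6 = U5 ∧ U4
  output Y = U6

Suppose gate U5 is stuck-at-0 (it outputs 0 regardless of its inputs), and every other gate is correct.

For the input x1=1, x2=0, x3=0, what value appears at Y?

Propagate with U5 forced: U1=0, U2=0, U3=0, U4=1, U5=0 [stuck-at-0], U6=0.
So Y = 0. (Without the fault it would be 1.)

0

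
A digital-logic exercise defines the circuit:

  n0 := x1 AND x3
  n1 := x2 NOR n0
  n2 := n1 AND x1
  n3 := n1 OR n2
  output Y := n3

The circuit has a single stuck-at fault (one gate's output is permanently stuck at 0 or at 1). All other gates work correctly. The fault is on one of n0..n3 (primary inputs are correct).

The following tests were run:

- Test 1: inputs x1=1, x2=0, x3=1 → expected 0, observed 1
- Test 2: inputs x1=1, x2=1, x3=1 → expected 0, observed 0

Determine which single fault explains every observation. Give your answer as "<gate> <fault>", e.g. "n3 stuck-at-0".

Fault-free values for test 1 (x1=1, x2=0, x3=1): n0=1, n1=0, n2=0, n3=0, giving Y=0. Observed 1.
Test 1: faults giving observed 1 are {n0 stuck-at-0, n1 stuck-at-1, n2 stuck-at-1, n3 stuck-at-1}.
Test 2 (x1=1, x2=1, x3=1): fault-free n0=1, n1=0, n2=0, n3=0 → 0; observed 0. Eliminates n1 stuck-at-1, n2 stuck-at-1, n3 stuck-at-1.
Only n0 stuck-at-0 is consistent with every test.

n0 stuck-at-0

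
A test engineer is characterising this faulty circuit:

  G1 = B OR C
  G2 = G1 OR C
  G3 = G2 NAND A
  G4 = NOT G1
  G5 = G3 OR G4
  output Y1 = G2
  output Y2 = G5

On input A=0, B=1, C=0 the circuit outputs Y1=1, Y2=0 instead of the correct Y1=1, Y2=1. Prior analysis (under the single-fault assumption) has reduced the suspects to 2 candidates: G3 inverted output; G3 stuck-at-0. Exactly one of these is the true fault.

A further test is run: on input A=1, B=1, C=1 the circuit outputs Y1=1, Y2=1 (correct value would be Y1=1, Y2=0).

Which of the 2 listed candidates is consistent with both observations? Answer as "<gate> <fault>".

G3 inverted output

Evaluate each candidate on input A=1, B=1, C=1:
  G3 inverted output: G1=1, G2=1, G3=1 [inverted output], G4=0, G5=1 → Y1=1, Y2=1 — matches
  G3 stuck-at-0: G1=1, G2=1, G3=0 [stuck-at-0], G4=0, G5=0 → Y1=1, Y2=0 — eliminated
Only G3 inverted output reproduces the observed Y1=1, Y2=1.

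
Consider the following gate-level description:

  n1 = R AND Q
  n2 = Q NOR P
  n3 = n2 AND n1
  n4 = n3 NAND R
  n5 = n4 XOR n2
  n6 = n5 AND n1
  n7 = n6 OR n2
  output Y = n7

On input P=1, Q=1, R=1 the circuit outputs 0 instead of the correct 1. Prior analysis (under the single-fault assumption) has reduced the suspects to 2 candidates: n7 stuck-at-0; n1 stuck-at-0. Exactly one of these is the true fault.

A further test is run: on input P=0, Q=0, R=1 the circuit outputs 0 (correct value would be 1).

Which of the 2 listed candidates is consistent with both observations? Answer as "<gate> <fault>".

n7 stuck-at-0

Evaluate each candidate on input P=0, Q=0, R=1:
  n7 stuck-at-0: n1=0, n2=1, n3=0, n4=1, n5=0, n6=0, n7=0 [stuck-at-0] → 0 — matches
  n1 stuck-at-0: n1=0 [stuck-at-0], n2=1, n3=0, n4=1, n5=0, n6=0, n7=1 → 1 — eliminated
Only n7 stuck-at-0 reproduces the observed 0.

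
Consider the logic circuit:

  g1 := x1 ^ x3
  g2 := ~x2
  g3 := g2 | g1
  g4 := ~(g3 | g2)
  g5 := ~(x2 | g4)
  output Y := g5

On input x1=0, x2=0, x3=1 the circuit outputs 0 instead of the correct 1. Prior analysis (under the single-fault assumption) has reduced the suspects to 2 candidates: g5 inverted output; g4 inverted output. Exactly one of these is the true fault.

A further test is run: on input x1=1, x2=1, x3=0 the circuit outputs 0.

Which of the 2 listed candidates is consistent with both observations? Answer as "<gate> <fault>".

Evaluate each candidate on input x1=1, x2=1, x3=0:
  g5 inverted output: g1=1, g2=0, g3=1, g4=0, g5=1 [inverted output] → 1 — eliminated
  g4 inverted output: g1=1, g2=0, g3=1, g4=1 [inverted output], g5=0 → 0 — matches
Only g4 inverted output reproduces the observed 0.

g4 inverted output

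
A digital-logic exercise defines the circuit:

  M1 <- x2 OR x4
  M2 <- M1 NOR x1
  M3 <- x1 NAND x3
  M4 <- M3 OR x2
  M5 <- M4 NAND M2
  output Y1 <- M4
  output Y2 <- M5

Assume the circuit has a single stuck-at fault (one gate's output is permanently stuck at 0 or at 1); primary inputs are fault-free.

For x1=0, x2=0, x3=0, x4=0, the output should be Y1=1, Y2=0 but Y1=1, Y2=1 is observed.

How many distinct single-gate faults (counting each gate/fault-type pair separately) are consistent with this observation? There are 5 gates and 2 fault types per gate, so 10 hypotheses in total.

Fault-free: M1=0, M2=1, M3=1, M4=1, M5=0 → Y1=1, Y2=0. Observed Y1=1, Y2=1.
  M1 stuck-at-0: output Y1=1, Y2=0 ✗
  M1 stuck-at-1: output Y1=1, Y2=1 ✓
  M2 stuck-at-0: output Y1=1, Y2=1 ✓
  M2 stuck-at-1: output Y1=1, Y2=0 ✗
  M3 stuck-at-0: output Y1=0, Y2=1 ✗
  M3 stuck-at-1: output Y1=1, Y2=0 ✗
  M4 stuck-at-0: output Y1=0, Y2=1 ✗
  M4 stuck-at-1: output Y1=1, Y2=0 ✗
  M5 stuck-at-0: output Y1=1, Y2=0 ✗
  M5 stuck-at-1: output Y1=1, Y2=1 ✓
Consistent faults: {M1 stuck-at-1, M2 stuck-at-0, M5 stuck-at-1} — 3 in all.

3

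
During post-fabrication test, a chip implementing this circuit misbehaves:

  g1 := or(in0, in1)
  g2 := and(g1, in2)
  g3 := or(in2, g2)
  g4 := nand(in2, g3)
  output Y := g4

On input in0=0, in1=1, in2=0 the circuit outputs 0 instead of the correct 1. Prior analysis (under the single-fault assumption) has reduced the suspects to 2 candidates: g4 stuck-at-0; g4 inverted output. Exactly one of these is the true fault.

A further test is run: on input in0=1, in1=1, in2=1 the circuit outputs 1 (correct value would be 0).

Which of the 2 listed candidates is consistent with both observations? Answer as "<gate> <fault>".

g4 inverted output

Evaluate each candidate on input in0=1, in1=1, in2=1:
  g4 stuck-at-0: g1=1, g2=1, g3=1, g4=0 [stuck-at-0] → 0 — eliminated
  g4 inverted output: g1=1, g2=1, g3=1, g4=1 [inverted output] → 1 — matches
Only g4 inverted output reproduces the observed 1.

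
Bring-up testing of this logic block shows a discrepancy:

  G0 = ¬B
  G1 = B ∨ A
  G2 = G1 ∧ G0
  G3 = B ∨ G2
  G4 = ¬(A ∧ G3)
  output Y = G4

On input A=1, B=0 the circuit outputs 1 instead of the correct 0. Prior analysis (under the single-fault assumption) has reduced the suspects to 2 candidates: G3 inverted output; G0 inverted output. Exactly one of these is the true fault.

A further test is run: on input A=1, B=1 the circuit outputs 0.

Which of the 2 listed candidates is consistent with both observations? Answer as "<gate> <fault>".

G0 inverted output

Evaluate each candidate on input A=1, B=1:
  G3 inverted output: G0=0, G1=1, G2=0, G3=0 [inverted output], G4=1 → 1 — eliminated
  G0 inverted output: G0=1 [inverted output], G1=1, G2=1, G3=1, G4=0 → 0 — matches
Only G0 inverted output reproduces the observed 0.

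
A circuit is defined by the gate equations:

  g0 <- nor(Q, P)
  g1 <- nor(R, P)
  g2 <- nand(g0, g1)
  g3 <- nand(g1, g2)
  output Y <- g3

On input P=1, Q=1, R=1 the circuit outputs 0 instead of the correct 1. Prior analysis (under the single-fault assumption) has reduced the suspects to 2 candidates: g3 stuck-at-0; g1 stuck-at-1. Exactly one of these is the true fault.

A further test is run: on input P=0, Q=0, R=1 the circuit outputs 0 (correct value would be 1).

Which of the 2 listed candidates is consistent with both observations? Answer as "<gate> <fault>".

g3 stuck-at-0

Evaluate each candidate on input P=0, Q=0, R=1:
  g3 stuck-at-0: g0=1, g1=0, g2=1, g3=0 [stuck-at-0] → 0 — matches
  g1 stuck-at-1: g0=1, g1=1 [stuck-at-1], g2=0, g3=1 → 1 — eliminated
Only g3 stuck-at-0 reproduces the observed 0.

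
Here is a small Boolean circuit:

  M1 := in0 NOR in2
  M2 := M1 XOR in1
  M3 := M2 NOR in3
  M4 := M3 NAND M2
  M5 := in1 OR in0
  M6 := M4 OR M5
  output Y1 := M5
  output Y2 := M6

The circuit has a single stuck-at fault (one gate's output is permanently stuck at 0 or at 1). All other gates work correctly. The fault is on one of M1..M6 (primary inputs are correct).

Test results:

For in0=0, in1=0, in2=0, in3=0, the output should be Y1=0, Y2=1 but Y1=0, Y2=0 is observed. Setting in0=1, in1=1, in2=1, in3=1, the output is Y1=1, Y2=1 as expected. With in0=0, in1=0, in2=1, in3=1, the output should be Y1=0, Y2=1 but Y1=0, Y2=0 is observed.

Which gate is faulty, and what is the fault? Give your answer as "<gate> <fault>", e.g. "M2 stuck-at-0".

Fault-free values for test 1 (in0=0, in1=0, in2=0, in3=0): M1=1, M2=1, M3=0, M4=1, M5=0, M6=1, giving Y1=0, Y2=1. Observed Y1=0, Y2=0.
Test 1: faults giving observed Y1=0, Y2=0 are {M3 stuck-at-1, M4 stuck-at-0, M6 stuck-at-0}.
Test 2 (in0=1, in1=1, in2=1, in3=1): fault-free M1=0, M2=1, M3=0, M4=1, M5=1, M6=1 → Y1=1, Y2=1; observed Y1=1, Y2=1. Eliminates M6 stuck-at-0.
Test 3 (in0=0, in1=0, in2=1, in3=1): fault-free M1=0, M2=0, M3=0, M4=1, M5=0, M6=1 → Y1=0, Y2=1; observed Y1=0, Y2=0. Eliminates M3 stuck-at-1.
Only M4 stuck-at-0 is consistent with every test.

M4 stuck-at-0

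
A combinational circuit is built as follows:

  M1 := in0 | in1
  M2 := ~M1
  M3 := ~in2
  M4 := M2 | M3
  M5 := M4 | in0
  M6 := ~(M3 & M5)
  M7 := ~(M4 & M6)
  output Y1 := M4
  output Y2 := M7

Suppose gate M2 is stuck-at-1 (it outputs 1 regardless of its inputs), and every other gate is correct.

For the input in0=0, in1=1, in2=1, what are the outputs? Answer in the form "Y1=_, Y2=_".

Propagate with M2 forced: M1=1, M2=1 [stuck-at-1], M3=0, M4=1, M5=1, M6=1, M7=0.
So the outputs are Y1=1, Y2=0. (Without the fault they would be Y1=0, Y2=1.)

Y1=1, Y2=0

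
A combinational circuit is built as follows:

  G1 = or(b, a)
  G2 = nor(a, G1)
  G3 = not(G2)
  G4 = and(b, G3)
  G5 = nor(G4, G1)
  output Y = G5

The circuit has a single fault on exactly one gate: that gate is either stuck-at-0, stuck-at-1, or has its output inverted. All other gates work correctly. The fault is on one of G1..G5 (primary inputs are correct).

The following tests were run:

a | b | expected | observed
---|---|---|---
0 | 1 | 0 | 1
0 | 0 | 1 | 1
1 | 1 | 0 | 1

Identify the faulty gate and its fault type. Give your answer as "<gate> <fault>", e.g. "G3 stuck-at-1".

G5 stuck-at-1

Fault-free values for test 1 (a=0, b=1): G1=1, G2=0, G3=1, G4=1, G5=0, giving Y=0. Observed 1.
Test 1: faults giving observed 1 are {G1 stuck-at-0, G1 inverted output, G5 stuck-at-1, G5 inverted output}.
Test 2 (a=0, b=0): fault-free G1=0, G2=1, G3=0, G4=0, G5=1 → 1; observed 1. Eliminates G1 inverted output, G5 inverted output.
Test 3 (a=1, b=1): fault-free G1=1, G2=0, G3=1, G4=1, G5=0 → 0; observed 1. Eliminates G1 stuck-at-0.
Only G5 stuck-at-1 is consistent with every test.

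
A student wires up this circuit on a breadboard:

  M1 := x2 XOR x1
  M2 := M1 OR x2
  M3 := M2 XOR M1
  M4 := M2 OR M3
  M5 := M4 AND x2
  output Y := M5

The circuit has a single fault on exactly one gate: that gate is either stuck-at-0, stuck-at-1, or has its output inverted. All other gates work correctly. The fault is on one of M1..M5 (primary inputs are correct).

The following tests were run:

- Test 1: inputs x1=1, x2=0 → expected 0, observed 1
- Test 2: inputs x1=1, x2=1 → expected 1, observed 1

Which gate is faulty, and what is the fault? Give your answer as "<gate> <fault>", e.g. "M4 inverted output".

Fault-free values for test 1 (x1=1, x2=0): M1=1, M2=1, M3=0, M4=1, M5=0, giving Y=0. Observed 1.
Test 1: faults giving observed 1 are {M5 stuck-at-1, M5 inverted output}.
Test 2 (x1=1, x2=1): fault-free M1=0, M2=1, M3=1, M4=1, M5=1 → 1; observed 1. Eliminates M5 inverted output.
Only M5 stuck-at-1 is consistent with every test.

M5 stuck-at-1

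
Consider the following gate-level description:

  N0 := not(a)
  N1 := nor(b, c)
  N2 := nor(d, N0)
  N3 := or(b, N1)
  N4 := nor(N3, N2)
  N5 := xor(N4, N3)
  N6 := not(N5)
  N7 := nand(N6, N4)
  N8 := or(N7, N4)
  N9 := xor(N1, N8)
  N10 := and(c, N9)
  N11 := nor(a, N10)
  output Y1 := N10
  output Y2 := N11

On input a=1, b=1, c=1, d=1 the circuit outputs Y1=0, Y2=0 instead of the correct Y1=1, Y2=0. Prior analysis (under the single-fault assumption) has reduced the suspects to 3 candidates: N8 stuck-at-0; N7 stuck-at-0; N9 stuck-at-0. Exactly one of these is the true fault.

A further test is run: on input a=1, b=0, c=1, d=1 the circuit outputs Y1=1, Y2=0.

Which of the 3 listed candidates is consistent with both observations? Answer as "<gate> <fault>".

Evaluate each candidate on input a=1, b=0, c=1, d=1:
  N8 stuck-at-0: N0=0, N1=0, N2=0, N3=0, N4=1, N5=1, N6=0, N7=1, N8=0 [stuck-at-0], N9=0, N10=0, N11=0 → Y1=0, Y2=0 — eliminated
  N7 stuck-at-0: N0=0, N1=0, N2=0, N3=0, N4=1, N5=1, N6=0, N7=0 [stuck-at-0], N8=1, N9=1, N10=1, N11=0 → Y1=1, Y2=0 — matches
  N9 stuck-at-0: N0=0, N1=0, N2=0, N3=0, N4=1, N5=1, N6=0, N7=1, N8=1, N9=0 [stuck-at-0], N10=0, N11=0 → Y1=0, Y2=0 — eliminated
Only N7 stuck-at-0 reproduces the observed Y1=1, Y2=0.

N7 stuck-at-0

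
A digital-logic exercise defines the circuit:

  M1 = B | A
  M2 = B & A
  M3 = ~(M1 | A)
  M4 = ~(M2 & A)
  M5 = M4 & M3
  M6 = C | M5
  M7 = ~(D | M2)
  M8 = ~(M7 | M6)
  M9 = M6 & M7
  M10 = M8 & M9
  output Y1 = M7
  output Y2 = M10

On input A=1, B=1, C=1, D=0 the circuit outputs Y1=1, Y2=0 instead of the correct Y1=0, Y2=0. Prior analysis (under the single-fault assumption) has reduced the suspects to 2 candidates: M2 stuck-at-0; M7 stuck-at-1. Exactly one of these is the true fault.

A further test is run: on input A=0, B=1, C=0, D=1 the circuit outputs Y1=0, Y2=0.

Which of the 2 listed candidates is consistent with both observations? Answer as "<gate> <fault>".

M2 stuck-at-0

Evaluate each candidate on input A=0, B=1, C=0, D=1:
  M2 stuck-at-0: M1=1, M2=0 [stuck-at-0], M3=0, M4=1, M5=0, M6=0, M7=0, M8=1, M9=0, M10=0 → Y1=0, Y2=0 — matches
  M7 stuck-at-1: M1=1, M2=0, M3=0, M4=1, M5=0, M6=0, M7=1 [stuck-at-1], M8=0, M9=0, M10=0 → Y1=1, Y2=0 — eliminated
Only M2 stuck-at-0 reproduces the observed Y1=0, Y2=0.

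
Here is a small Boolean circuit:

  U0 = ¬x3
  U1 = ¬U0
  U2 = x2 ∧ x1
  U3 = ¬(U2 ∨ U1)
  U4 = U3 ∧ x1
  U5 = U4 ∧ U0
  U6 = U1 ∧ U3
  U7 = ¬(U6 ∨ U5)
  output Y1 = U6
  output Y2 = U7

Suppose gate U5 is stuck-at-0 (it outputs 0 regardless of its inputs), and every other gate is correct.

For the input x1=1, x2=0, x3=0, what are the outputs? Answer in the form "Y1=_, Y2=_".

Y1=0, Y2=1

Propagate with U5 forced: U0=1, U1=0, U2=0, U3=1, U4=1, U5=0 [stuck-at-0], U6=0, U7=1.
So the outputs are Y1=0, Y2=1. (Without the fault they would be Y1=0, Y2=0.)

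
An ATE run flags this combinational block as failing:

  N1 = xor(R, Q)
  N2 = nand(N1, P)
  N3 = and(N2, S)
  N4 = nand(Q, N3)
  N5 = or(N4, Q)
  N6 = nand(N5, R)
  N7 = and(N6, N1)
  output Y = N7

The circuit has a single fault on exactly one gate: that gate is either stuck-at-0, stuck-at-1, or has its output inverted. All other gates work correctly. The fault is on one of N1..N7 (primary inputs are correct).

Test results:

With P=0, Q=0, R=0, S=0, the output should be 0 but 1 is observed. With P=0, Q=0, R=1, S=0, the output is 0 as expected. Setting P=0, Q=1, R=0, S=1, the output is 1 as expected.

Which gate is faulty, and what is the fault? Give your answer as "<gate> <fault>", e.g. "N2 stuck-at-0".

N1 stuck-at-1

Fault-free values for test 1 (P=0, Q=0, R=0, S=0): N1=0, N2=1, N3=0, N4=1, N5=1, N6=1, N7=0, giving Y=0. Observed 1.
Test 1: faults giving observed 1 are {N1 stuck-at-1, N1 inverted output, N7 stuck-at-1, N7 inverted output}.
Test 2 (P=0, Q=0, R=1, S=0): fault-free N1=1, N2=1, N3=0, N4=1, N5=1, N6=0, N7=0 → 0; observed 0. Eliminates N7 stuck-at-1, N7 inverted output.
Test 3 (P=0, Q=1, R=0, S=1): fault-free N1=1, N2=1, N3=1, N4=0, N5=1, N6=1, N7=1 → 1; observed 1. Eliminates N1 inverted output.
Only N1 stuck-at-1 is consistent with every test.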